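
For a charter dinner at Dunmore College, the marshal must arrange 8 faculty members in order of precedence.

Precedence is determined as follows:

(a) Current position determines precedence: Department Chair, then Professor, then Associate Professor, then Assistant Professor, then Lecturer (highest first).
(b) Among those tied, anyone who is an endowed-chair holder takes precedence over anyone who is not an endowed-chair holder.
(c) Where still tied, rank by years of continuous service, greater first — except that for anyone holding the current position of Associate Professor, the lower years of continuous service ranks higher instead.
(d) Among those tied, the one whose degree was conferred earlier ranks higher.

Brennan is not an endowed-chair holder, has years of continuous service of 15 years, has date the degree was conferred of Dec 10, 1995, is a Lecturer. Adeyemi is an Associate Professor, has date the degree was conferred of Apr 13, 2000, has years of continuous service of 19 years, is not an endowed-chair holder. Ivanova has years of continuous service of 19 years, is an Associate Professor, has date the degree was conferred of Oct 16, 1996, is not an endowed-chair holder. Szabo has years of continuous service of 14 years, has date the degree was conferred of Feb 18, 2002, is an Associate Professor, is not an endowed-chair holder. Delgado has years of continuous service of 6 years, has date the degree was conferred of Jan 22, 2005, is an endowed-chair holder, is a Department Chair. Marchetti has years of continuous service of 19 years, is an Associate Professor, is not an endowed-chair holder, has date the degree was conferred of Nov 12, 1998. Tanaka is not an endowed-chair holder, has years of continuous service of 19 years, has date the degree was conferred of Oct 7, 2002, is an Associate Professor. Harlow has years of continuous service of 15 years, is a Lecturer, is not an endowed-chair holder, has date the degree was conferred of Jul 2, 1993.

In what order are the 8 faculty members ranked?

By current position: Delgado (Department Chair); then Szabo, Ivanova, Marchetti, Adeyemi and Tanaka (Associate Professor); then Harlow and Brennan (Lecturer).
Szabo, Ivanova, Marchetti, Adeyemi and Tanaka are each not an endowed-chair holder, so the next rule applies.
Among Szabo, Ivanova, Marchetti, Adeyemi and Tanaka, by years of continuous service (lower first) (reversed rule for this group): Szabo (14 years) before Ivanova, Marchetti, Adeyemi and Tanaka (19 years).
Among Ivanova, Marchetti, Adeyemi and Tanaka, by date the degree was conferred (earlier first): Ivanova (Oct 16, 1996) before Marchetti (Nov 12, 1998) before Adeyemi (Apr 13, 2000) before Tanaka (Oct 7, 2002).
Harlow and Brennan are each not an endowed-chair holder, so the next rule applies.
Harlow and Brennan both have years of continuous service 15 years, so the next rule applies.
Among Harlow and Brennan, by date the degree was conferred (earlier first): Harlow (Jul 2, 1993) before Brennan (Dec 10, 1995).
Full order: Delgado, Szabo, Ivanova, Marchetti, Adeyemi, Tanaka, Harlow, Brennan.

Delgado, Szabo, Ivanova, Marchetti, Adeyemi, Tanaka, Harlow, Brennan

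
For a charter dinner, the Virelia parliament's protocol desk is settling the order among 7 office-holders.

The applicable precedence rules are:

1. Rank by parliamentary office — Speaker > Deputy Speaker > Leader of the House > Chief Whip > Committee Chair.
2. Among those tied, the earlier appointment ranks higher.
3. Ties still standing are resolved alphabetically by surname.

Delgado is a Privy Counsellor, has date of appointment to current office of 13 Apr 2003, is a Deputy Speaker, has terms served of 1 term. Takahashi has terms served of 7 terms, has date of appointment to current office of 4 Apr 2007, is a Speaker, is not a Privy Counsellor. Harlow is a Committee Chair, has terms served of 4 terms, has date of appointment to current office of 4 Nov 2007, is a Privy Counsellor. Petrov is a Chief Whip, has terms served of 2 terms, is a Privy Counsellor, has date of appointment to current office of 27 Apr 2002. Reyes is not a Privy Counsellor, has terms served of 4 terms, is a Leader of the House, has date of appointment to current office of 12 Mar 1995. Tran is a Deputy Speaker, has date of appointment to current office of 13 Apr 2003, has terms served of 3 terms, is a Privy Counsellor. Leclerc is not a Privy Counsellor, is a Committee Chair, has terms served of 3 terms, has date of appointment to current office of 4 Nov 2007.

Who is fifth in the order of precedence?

Petrov

By parliamentary office: Takahashi (Speaker); then Delgado and Tran (Deputy Speaker); then Reyes (Leader of the House); then Petrov (Chief Whip); then Harlow and Leclerc (Committee Chair).
Delgado and Tran both have date of appointment to current office 13 Apr 2003, so the next rule applies.
Among Delgado and Tran, alphabetically by surname: Delgado before Tran.
Harlow and Leclerc both have date of appointment to current office 4 Nov 2007, so the next rule applies.
Among Harlow and Leclerc, alphabetically by surname: Harlow before Leclerc.
Order: Takahashi, Delgado, Tran, Reyes, Petrov, Harlow, Leclerc.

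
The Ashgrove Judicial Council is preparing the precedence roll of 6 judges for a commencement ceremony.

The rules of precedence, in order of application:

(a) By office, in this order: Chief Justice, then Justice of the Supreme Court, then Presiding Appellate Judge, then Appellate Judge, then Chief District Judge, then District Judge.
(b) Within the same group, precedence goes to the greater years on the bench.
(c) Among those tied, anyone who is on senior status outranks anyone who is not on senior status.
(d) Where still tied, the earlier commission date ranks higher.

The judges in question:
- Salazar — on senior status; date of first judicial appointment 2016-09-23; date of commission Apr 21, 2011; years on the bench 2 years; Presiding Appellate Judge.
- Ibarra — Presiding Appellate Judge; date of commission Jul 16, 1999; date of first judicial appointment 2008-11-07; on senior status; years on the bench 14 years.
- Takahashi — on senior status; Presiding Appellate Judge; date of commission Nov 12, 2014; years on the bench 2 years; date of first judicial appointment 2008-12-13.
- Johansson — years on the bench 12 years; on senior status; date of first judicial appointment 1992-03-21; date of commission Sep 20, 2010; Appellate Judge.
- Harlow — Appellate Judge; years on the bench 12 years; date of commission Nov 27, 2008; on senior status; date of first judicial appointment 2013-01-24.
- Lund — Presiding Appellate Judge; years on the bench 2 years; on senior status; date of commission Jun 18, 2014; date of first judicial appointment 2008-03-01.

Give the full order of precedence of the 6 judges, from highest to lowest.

Ibarra, Salazar, Lund, Takahashi, Harlow, Johansson

By office: Ibarra, Salazar, Lund and Takahashi (Presiding Appellate Judge); then Harlow and Johansson (Appellate Judge).
Among Ibarra, Salazar, Lund and Takahashi, by years on the bench (higher first): Ibarra (14 years) before Salazar, Lund and Takahashi (2 years).
Salazar, Lund and Takahashi are each on senior status, so the next rule applies.
Among Salazar, Lund and Takahashi, by date of commission (earlier first): Salazar (Apr 21, 2011) before Lund (Jun 18, 2014) before Takahashi (Nov 12, 2014).
Harlow and Johansson both have years on the bench 12 years, so the next rule applies.
Harlow and Johansson are each on senior status, so the next rule applies.
Among Harlow and Johansson, by date of commission (earlier first): Harlow (Nov 27, 2008) before Johansson (Sep 20, 2010).
Full order: Ibarra, Salazar, Lund, Takahashi, Harlow, Johansson.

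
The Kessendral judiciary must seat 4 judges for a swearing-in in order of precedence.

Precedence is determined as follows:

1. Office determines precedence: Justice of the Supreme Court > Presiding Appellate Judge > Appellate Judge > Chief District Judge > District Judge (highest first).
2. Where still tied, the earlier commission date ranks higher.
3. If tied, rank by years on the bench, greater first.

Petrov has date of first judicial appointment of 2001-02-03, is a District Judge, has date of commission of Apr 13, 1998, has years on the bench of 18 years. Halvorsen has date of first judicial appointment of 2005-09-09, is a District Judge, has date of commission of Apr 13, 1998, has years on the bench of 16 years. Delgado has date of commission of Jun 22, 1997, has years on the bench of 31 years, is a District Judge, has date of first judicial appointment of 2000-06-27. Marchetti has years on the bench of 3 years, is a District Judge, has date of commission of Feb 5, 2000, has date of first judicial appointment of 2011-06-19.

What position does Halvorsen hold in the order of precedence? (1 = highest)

By office: Delgado, Petrov, Halvorsen and Marchetti (District Judge).
Among Delgado, Petrov, Halvorsen and Marchetti, by date of commission (earlier first): Delgado (Jun 22, 1997) before Petrov and Halvorsen (Apr 13, 1998) before Marchetti (Feb 5, 2000).
Among Petrov and Halvorsen, by years on the bench (higher first): Petrov (18 years) before Halvorsen (16 years).
Order: Delgado, Petrov, Halvorsen, Marchetti. So position 3.

3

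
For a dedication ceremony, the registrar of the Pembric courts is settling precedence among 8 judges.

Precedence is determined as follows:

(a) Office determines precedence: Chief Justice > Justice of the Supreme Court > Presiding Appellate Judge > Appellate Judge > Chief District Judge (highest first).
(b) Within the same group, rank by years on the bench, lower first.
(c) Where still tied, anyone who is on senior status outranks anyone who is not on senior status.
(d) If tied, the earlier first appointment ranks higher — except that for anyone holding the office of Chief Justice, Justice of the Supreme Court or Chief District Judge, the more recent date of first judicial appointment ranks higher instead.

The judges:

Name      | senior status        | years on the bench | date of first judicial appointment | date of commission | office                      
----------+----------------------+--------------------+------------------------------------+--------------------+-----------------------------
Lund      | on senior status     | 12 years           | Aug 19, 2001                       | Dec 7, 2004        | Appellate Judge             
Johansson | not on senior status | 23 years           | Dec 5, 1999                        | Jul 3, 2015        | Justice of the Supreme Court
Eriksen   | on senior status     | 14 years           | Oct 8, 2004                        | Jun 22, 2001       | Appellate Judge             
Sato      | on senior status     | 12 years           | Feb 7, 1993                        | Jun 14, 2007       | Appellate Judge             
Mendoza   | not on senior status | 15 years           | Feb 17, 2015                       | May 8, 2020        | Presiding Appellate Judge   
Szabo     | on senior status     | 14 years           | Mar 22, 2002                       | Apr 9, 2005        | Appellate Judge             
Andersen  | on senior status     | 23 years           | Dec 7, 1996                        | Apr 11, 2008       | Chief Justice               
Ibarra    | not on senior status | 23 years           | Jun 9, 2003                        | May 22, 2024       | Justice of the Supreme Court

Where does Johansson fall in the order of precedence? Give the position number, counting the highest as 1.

By office: Andersen (Chief Justice); then Ibarra and Johansson (Justice of the Supreme Court); then Mendoza (Presiding Appellate Judge); then Sato, Lund, Szabo and Eriksen (Appellate Judge).
Ibarra and Johansson both have years on the bench 23 years, so the next rule applies.
Ibarra and Johansson are each not on senior status, so the next rule applies.
Among Ibarra and Johansson, by date of first judicial appointment (later first) (reversed rule for this group): Ibarra (Jun 9, 2003) before Johansson (Dec 5, 1999).
Among Sato, Lund, Szabo and Eriksen, by years on the bench (lower first): Sato and Lund (12 years) before Szabo and Eriksen (14 years).
Sato and Lund are each on senior status, so the next rule applies.
Among Sato and Lund, by date of first judicial appointment (earlier first): Sato (Feb 7, 1993) before Lund (Aug 19, 2001).
Szabo and Eriksen are each on senior status, so the next rule applies.
Among Szabo and Eriksen, by date of first judicial appointment (earlier first): Szabo (Mar 22, 2002) before Eriksen (Oct 8, 2004).
Order: Andersen, Ibarra, Johansson, Mendoza, Sato, Lund, Szabo, Eriksen. So position 3.

3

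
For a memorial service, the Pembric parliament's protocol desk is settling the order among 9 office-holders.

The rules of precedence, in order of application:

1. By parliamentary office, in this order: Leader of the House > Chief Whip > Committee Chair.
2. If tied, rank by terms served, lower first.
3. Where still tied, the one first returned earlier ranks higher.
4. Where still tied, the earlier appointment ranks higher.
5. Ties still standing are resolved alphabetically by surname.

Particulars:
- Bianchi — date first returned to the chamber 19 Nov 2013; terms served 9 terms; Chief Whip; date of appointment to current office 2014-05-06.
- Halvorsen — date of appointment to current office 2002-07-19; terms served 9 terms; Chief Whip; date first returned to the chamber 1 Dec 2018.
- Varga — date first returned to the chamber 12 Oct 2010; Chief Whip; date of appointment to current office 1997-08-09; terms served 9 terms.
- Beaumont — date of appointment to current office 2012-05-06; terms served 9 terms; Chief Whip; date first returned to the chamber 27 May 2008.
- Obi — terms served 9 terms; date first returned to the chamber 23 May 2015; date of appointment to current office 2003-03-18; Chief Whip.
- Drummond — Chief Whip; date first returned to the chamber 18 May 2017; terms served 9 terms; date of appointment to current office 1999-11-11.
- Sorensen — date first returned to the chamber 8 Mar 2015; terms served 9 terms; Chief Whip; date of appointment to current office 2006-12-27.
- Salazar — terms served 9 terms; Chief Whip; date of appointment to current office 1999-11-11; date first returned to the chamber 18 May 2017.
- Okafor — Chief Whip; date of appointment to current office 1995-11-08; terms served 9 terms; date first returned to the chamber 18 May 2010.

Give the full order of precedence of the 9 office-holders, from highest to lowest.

By parliamentary office: Beaumont, Okafor, Varga, Bianchi, Sorensen, Obi, Drummond, Salazar and Halvorsen (Chief Whip).
Beaumont, Okafor, Varga, Bianchi, Sorensen, Obi, Drummond, Salazar and Halvorsen all have terms served 9 terms, so the next rule applies.
Among Beaumont, Okafor, Varga, Bianchi, Sorensen, Obi, Drummond, Salazar and Halvorsen, by date first returned to the chamber (earlier first): Beaumont (27 May 2008) before Okafor (18 May 2010) before Varga (12 Oct 2010) before Bianchi (19 Nov 2013) before Sorensen (8 Mar 2015) before Obi (23 May 2015) before Drummond and Salazar (18 May 2017) before Halvorsen (1 Dec 2018).
Drummond and Salazar both have date of appointment to current office 1999-11-11, so the next rule applies.
Among Drummond and Salazar, alphabetically by surname: Drummond before Salazar.
Full order: Beaumont, Okafor, Varga, Bianchi, Sorensen, Obi, Drummond, Salazar, Halvorsen.

Beaumont, Okafor, Varga, Bianchi, Sorensen, Obi, Drummond, Salazar, Halvorsen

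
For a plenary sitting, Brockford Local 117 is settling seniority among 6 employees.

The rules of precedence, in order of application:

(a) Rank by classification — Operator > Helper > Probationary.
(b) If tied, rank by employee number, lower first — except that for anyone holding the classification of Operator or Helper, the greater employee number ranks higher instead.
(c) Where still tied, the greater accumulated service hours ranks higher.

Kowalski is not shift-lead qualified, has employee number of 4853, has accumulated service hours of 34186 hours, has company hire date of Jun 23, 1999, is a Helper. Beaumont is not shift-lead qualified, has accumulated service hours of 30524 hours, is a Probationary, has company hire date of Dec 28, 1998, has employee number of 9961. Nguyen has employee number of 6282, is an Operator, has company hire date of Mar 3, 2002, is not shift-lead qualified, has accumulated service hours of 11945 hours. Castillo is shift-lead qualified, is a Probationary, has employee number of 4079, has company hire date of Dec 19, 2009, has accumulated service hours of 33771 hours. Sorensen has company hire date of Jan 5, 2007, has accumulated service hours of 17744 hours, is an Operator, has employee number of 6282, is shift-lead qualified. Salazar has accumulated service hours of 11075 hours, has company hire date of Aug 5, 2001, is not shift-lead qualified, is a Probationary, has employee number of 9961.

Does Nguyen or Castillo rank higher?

By classification: Sorensen and Nguyen (Operator); then Kowalski (Helper); then Castillo, Beaumont and Salazar (Probationary).
Sorensen and Nguyen both have employee number 6282, so the next rule applies.
Among Sorensen and Nguyen, by accumulated service hours (higher first): Sorensen (17744 hours) before Nguyen (11945 hours).
Among Castillo, Beaumont and Salazar, by employee number (lower first): Castillo (4079) before Beaumont and Salazar (9961).
Among Beaumont and Salazar, by accumulated service hours (higher first): Beaumont (30524 hours) before Salazar (11075 hours).
So Nguyen takes precedence.

Nguyen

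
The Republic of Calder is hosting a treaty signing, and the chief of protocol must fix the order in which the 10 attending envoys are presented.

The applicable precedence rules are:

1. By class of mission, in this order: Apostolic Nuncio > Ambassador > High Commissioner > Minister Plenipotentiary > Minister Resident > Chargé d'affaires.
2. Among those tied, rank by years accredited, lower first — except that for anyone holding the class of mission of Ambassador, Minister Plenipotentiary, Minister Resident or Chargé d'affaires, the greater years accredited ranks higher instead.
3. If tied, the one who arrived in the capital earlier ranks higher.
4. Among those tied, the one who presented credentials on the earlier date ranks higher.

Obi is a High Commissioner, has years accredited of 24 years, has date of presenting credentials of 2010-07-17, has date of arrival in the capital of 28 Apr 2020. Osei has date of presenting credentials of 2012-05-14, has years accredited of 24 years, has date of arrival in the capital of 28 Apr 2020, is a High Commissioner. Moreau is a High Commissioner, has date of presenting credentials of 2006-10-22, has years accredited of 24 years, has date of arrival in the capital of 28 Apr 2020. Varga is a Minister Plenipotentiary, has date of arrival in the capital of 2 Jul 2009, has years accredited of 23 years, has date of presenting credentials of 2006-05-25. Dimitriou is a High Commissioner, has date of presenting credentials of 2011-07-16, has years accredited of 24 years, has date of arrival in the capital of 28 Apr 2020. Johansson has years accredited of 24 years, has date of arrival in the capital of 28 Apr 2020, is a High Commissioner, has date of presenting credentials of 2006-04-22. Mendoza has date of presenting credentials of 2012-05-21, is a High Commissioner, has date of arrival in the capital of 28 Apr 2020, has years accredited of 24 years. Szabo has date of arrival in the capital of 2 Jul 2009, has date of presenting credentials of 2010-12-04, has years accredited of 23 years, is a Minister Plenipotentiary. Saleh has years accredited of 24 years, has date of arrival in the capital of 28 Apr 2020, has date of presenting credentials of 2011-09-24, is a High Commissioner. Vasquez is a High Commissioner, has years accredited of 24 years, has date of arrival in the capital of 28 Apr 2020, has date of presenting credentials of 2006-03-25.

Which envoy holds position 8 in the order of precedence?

By class of mission: Vasquez, Johansson, Moreau, Obi, Dimitriou, Saleh, Osei and Mendoza (High Commissioner); then Varga and Szabo (Minister Plenipotentiary).
Vasquez, Johansson, Moreau, Obi, Dimitriou, Saleh, Osei and Mendoza all have years accredited 24 years, so the next rule applies.
Vasquez, Johansson, Moreau, Obi, Dimitriou, Saleh, Osei and Mendoza all have date of arrival in the capital 28 Apr 2020, so the next rule applies.
Among Vasquez, Johansson, Moreau, Obi, Dimitriou, Saleh, Osei and Mendoza, by date of presenting credentials (earlier first): Vasquez (2006-03-25) before Johansson (2006-04-22) before Moreau (2006-10-22) before Obi (2010-07-17) before Dimitriou (2011-07-16) before Saleh (2011-09-24) before Osei (2012-05-14) before Mendoza (2012-05-21).
Varga and Szabo both have years accredited 23 years, so the next rule applies.
Varga and Szabo both have date of arrival in the capital 2 Jul 2009, so the next rule applies.
Among Varga and Szabo, by date of presenting credentials (earlier first): Varga (2006-05-25) before Szabo (2010-12-04).
Order: Vasquez, Johansson, Moreau, Obi, Dimitriou, Saleh, Osei, Mendoza, Varga, Szabo.

Mendoza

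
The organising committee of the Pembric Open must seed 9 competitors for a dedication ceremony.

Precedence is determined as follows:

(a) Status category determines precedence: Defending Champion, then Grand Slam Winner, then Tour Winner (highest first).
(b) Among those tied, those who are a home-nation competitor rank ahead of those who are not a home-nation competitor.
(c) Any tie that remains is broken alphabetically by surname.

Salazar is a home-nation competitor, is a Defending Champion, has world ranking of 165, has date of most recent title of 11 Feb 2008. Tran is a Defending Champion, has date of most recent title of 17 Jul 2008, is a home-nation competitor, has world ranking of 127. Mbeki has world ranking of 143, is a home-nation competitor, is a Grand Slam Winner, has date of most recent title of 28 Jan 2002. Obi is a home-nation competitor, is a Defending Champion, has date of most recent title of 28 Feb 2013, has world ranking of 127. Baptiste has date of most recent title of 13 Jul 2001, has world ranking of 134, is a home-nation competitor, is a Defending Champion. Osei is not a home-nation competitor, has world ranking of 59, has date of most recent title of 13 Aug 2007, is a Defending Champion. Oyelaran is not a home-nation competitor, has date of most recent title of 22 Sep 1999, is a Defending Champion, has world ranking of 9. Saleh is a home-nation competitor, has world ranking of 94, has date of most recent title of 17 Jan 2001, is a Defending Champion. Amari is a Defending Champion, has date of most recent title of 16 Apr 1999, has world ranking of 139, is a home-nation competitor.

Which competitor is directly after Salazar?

Saleh

By status category: Amari, Baptiste, Obi, Salazar, Saleh, Tran, Osei and Oyelaran (Defending Champion); then Mbeki (Grand Slam Winner).
Among Amari, Baptiste, Obi, Salazar, Saleh, Tran, Osei and Oyelaran, a home-nation competitor before not a home-nation competitor: Amari, Baptiste, Obi, Salazar, Saleh and Tran (a home-nation competitor) before Osei and Oyelaran (not a home-nation competitor).
Among Amari, Baptiste, Obi, Salazar, Saleh and Tran, alphabetically by surname: Amari before Baptiste before Obi before Salazar before Saleh before Tran.
Among Osei and Oyelaran, alphabetically by surname: Osei before Oyelaran.
Order: Amari, Baptiste, Obi, Salazar, Saleh, Tran, Osei, Oyelaran, Mbeki.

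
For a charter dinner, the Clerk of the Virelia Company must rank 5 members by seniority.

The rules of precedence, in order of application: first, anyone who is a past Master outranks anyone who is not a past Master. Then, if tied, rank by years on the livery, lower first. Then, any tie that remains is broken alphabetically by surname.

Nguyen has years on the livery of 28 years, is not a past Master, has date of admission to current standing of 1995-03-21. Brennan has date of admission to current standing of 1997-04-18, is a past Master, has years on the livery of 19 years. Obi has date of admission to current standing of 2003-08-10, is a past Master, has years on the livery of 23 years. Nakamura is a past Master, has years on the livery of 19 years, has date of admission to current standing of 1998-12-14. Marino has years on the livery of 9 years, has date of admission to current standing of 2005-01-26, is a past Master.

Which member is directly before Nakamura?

Brennan

By the first rule: Marino, Brennan, Nakamura and Obi (each a past Master); then Nguyen (not a past Master).
Among Marino, Brennan, Nakamura and Obi, by years on the livery (lower first): Marino (9 years) before Brennan and Nakamura (19 years) before Obi (23 years).
Among Brennan and Nakamura, alphabetically by surname: Brennan before Nakamura.
Order: Marino, Brennan, Nakamura, Obi, Nguyen.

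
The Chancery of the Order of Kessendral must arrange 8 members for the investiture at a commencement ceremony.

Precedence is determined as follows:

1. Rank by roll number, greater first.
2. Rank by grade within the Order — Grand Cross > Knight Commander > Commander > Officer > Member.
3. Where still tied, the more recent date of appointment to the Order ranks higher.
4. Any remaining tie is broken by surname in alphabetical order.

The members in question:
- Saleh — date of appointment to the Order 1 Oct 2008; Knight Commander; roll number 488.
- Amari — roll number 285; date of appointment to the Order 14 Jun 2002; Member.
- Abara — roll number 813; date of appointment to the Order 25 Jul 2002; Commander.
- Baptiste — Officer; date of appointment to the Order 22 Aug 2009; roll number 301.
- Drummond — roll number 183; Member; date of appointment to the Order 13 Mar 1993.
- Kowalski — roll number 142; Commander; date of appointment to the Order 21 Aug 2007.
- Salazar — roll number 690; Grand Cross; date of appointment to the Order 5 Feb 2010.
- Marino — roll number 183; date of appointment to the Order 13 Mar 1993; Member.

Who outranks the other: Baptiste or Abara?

Abara

By roll number (higher first): Abara (813); then Salazar (690); then Saleh (488); then Baptiste (301); then Amari (285); then Drummond and Marino (both 183); then Kowalski (142).
Drummond and Marino are each Member, so the next rule applies.
Drummond and Marino both have date of appointment to the Order 13 Mar 1993, so the next rule applies.
Among Drummond and Marino, alphabetically by surname: Drummond before Marino.
So Abara takes precedence.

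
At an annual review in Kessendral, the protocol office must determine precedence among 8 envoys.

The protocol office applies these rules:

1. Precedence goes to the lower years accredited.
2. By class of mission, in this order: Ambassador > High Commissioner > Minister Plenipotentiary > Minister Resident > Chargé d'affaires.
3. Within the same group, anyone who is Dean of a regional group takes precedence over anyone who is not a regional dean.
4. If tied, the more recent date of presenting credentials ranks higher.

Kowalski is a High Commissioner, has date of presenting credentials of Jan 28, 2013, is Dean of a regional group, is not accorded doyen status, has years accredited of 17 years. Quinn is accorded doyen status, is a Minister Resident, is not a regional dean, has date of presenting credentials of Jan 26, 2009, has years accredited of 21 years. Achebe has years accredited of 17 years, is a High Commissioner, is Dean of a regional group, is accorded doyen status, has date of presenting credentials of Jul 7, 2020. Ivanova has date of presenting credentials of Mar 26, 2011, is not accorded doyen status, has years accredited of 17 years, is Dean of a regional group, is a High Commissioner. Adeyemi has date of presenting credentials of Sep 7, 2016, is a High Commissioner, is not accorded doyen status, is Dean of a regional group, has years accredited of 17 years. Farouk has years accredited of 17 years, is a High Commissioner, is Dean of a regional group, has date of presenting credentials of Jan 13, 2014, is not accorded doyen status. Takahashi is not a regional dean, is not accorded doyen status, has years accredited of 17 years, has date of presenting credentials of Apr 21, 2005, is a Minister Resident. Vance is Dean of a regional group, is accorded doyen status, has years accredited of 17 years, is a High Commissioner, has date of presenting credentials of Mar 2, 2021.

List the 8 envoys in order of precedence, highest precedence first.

By years accredited (lower first): Vance, Achebe, Adeyemi, Farouk, Kowalski, Ivanova and Takahashi (each 17 years); then Quinn (21 years).
Among Vance, Achebe, Adeyemi, Farouk, Kowalski, Ivanova and Takahashi, by class of mission: Vance, Achebe, Adeyemi, Farouk, Kowalski and Ivanova (High Commissioner) before Takahashi (Minister Resident).
Vance, Achebe, Adeyemi, Farouk, Kowalski and Ivanova are each Dean of a regional group, so the next rule applies.
Among Vance, Achebe, Adeyemi, Farouk, Kowalski and Ivanova, by date of presenting credentials (later first): Vance (Mar 2, 2021) before Achebe (Jul 7, 2020) before Adeyemi (Sep 7, 2016) before Farouk (Jan 13, 2014) before Kowalski (Jan 28, 2013) before Ivanova (Mar 26, 2011).
Full order: Vance, Achebe, Adeyemi, Farouk, Kowalski, Ivanova, Takahashi, Quinn.

Vance, Achebe, Adeyemi, Farouk, Kowalski, Ivanova, Takahashi, Quinn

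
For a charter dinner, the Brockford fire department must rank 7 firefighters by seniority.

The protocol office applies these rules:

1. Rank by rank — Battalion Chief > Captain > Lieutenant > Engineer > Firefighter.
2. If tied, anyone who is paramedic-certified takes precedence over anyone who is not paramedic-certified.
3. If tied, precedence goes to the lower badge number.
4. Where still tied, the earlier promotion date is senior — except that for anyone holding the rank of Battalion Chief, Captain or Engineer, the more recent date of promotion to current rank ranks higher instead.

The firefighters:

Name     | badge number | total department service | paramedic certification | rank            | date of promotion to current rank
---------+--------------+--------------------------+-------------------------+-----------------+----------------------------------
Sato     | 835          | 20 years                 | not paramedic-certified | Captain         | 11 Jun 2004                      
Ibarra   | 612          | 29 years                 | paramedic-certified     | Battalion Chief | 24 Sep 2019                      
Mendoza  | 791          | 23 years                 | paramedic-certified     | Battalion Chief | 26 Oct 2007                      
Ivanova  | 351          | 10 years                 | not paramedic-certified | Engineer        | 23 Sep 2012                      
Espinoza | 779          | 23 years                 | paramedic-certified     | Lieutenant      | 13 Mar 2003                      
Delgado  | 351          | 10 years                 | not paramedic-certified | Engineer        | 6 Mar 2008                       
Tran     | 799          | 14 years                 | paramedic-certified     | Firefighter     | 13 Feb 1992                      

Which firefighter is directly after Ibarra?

Mendoza

By rank: Ibarra and Mendoza (Battalion Chief); then Sato (Captain); then Espinoza (Lieutenant); then Ivanova and Delgado (Engineer); then Tran (Firefighter).
Ibarra and Mendoza are each paramedic-certified, so the next rule applies.
Among Ibarra and Mendoza, by badge number (lower first): Ibarra (612) before Mendoza (791).
Ivanova and Delgado are each not paramedic-certified, so the next rule applies.
Ivanova and Delgado both have badge number 351, so the next rule applies.
Among Ivanova and Delgado, by date of promotion to current rank (later first) (reversed rule for this group): Ivanova (23 Sep 2012) before Delgado (6 Mar 2008).
Order: Ibarra, Mendoza, Sato, Espinoza, Ivanova, Delgado, Tran.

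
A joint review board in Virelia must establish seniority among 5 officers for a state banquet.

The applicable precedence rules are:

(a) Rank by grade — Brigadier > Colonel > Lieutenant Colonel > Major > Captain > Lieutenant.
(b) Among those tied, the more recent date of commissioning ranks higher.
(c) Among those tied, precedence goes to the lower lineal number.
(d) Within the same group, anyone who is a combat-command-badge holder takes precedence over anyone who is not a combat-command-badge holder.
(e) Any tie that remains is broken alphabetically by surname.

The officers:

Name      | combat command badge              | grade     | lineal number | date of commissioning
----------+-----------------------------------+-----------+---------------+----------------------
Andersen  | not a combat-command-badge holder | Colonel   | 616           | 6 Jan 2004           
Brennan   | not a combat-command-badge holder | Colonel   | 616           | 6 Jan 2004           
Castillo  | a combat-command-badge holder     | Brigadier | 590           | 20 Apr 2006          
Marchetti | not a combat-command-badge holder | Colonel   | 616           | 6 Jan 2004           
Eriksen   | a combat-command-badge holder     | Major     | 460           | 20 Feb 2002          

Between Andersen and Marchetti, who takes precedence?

By grade: Castillo (Brigadier); then Andersen, Brennan and Marchetti (Colonel); then Eriksen (Major).
Andersen, Brennan and Marchetti all have date of commissioning 6 Jan 2004, so the next rule applies.
Andersen, Brennan and Marchetti all have lineal number 616, so the next rule applies.
Andersen, Brennan and Marchetti are each not a combat-command-badge holder, so the next rule applies.
Among Andersen, Brennan and Marchetti, alphabetically by surname: Andersen before Brennan before Marchetti.
So Andersen takes precedence.

Andersen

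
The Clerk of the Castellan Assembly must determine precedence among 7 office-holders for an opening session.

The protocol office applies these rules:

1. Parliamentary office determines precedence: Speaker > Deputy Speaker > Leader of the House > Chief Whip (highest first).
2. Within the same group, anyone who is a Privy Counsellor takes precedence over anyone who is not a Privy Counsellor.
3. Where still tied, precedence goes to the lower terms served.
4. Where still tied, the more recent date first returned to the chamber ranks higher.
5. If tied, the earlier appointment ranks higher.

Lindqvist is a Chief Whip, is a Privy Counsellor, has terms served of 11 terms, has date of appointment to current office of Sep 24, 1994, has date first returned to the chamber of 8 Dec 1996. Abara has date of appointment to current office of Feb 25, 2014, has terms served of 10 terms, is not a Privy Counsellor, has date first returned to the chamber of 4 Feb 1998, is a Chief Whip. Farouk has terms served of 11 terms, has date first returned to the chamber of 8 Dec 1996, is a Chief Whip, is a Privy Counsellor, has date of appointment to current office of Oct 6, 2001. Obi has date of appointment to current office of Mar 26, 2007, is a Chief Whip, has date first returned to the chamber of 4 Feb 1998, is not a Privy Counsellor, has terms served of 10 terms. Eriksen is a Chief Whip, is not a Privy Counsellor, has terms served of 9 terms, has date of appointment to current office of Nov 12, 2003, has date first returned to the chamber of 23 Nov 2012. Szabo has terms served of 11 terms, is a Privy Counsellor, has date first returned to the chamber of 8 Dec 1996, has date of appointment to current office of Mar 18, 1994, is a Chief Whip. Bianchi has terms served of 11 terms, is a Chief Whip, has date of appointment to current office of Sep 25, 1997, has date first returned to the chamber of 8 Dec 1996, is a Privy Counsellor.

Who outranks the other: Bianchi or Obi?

By parliamentary office: Szabo, Lindqvist, Bianchi, Farouk, Eriksen, Obi and Abara (Chief Whip).
Among Szabo, Lindqvist, Bianchi, Farouk, Eriksen, Obi and Abara, a Privy Counsellor before not a Privy Counsellor: Szabo, Lindqvist, Bianchi and Farouk (a Privy Counsellor) before Eriksen, Obi and Abara (not a Privy Counsellor).
Szabo, Lindqvist, Bianchi and Farouk all have terms served 11 terms, so the next rule applies.
Szabo, Lindqvist, Bianchi and Farouk all have date first returned to the chamber 8 Dec 1996, so the next rule applies.
Among Szabo, Lindqvist, Bianchi and Farouk, by date of appointment to current office (earlier first): Szabo (Mar 18, 1994) before Lindqvist (Sep 24, 1994) before Bianchi (Sep 25, 1997) before Farouk (Oct 6, 2001).
Among Eriksen, Obi and Abara, by terms served (lower first): Eriksen (9 terms) before Obi and Abara (10 terms).
Obi and Abara both have date first returned to the chamber 4 Feb 1998, so the next rule applies.
Among Obi and Abara, by date of appointment to current office (earlier first): Obi (Mar 26, 2007) before Abara (Feb 25, 2014).
So Bianchi takes precedence.

Bianchi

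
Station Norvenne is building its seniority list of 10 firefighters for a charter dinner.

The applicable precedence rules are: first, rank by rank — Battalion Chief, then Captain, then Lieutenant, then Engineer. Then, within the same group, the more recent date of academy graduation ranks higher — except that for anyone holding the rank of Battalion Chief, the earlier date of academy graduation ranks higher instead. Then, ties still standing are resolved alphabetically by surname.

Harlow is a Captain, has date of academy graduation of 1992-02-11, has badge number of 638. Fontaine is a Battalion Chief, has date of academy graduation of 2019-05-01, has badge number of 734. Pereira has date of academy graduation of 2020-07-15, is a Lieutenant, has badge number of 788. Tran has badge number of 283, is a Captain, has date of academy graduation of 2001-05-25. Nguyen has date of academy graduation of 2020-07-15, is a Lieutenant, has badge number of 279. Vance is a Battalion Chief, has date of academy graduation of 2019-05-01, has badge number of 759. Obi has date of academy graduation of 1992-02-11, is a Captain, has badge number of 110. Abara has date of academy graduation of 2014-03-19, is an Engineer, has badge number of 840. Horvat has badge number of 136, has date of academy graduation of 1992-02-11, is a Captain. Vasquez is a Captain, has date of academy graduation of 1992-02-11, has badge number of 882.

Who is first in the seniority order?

Fontaine

By rank: Fontaine and Vance (Battalion Chief); then Tran, Harlow, Horvat, Obi and Vasquez (Captain); then Nguyen and Pereira (Lieutenant); then Abara (Engineer).
Fontaine and Vance both have date of academy graduation 2019-05-01, so the next rule applies.
Among Fontaine and Vance, alphabetically by surname: Fontaine before Vance.
Among Tran, Harlow, Horvat, Obi and Vasquez, by date of academy graduation (later first): Tran (2001-05-25) before Harlow, Horvat, Obi and Vasquez (1992-02-11).
Among Harlow, Horvat, Obi and Vasquez, alphabetically by surname: Harlow before Horvat before Obi before Vasquez.
Nguyen and Pereira both have date of academy graduation 2020-07-15, so the next rule applies.
Among Nguyen and Pereira, alphabetically by surname: Nguyen before Pereira.
Order: Fontaine, Vance, Tran, Harlow, Horvat, Obi, Vasquez, Nguyen, Pereira, Abara.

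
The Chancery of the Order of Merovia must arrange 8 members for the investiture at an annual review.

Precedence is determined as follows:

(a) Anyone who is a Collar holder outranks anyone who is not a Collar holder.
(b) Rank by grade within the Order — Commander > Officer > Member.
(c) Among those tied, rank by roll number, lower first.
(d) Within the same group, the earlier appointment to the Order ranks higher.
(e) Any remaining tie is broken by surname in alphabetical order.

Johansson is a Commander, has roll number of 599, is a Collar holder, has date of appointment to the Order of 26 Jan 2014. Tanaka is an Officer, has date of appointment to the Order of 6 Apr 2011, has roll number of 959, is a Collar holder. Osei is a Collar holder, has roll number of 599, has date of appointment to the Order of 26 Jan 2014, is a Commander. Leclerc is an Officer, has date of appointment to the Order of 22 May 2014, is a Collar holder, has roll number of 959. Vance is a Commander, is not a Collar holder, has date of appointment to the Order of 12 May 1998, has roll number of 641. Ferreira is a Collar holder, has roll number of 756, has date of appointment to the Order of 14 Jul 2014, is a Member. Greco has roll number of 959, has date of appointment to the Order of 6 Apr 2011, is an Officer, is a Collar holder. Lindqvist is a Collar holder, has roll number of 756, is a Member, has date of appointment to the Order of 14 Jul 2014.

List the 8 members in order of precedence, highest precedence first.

Johansson, Osei, Greco, Tanaka, Leclerc, Ferreira, Lindqvist, Vance

By the first rule: Johansson, Osei, Greco, Tanaka, Leclerc, Ferreira and Lindqvist (each a Collar holder); then Vance (not a Collar holder).
Among Johansson, Osei, Greco, Tanaka, Leclerc, Ferreira and Lindqvist, by grade within the Order: Johansson and Osei (Commander) before Greco, Tanaka and Leclerc (Officer) before Ferreira and Lindqvist (Member).
Johansson and Osei both have roll number 599, so the next rule applies.
Johansson and Osei both have date of appointment to the Order 26 Jan 2014, so the next rule applies.
Among Johansson and Osei, alphabetically by surname: Johansson before Osei.
Greco, Tanaka and Leclerc all have roll number 959, so the next rule applies.
Among Greco, Tanaka and Leclerc, by date of appointment to the Order (earlier first): Greco and Tanaka (6 Apr 2011) before Leclerc (22 May 2014).
Among Greco and Tanaka, alphabetically by surname: Greco before Tanaka.
Ferreira and Lindqvist both have roll number 756, so the next rule applies.
Ferreira and Lindqvist both have date of appointment to the Order 14 Jul 2014, so the next rule applies.
Among Ferreira and Lindqvist, alphabetically by surname: Ferreira before Lindqvist.
Full order: Johansson, Osei, Greco, Tanaka, Leclerc, Ferreira, Lindqvist, Vance.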